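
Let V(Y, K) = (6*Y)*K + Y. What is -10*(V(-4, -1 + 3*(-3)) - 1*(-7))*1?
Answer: -2430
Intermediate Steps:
V(Y, K) = Y + 6*K*Y (V(Y, K) = 6*K*Y + Y = Y + 6*K*Y)
-10*(V(-4, -1 + 3*(-3)) - 1*(-7))*1 = -10*(-4*(1 + 6*(-1 + 3*(-3))) - 1*(-7))*1 = -10*(-4*(1 + 6*(-1 - 9)) + 7)*1 = -10*(-4*(1 + 6*(-10)) + 7)*1 = -10*(-4*(1 - 60) + 7)*1 = -10*(-4*(-59) + 7)*1 = -10*(236 + 7)*1 = -10*243*1 = -2430*1 = -2430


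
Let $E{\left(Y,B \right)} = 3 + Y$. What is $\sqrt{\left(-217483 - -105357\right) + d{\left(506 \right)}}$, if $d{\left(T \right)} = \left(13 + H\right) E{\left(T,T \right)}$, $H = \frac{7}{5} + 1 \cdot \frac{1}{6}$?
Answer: $\frac{i \sqrt{94240410}}{30} \approx 323.59 i$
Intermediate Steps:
$H = \frac{47}{30}$ ($H = 7 \cdot \frac{1}{5} + 1 \cdot \frac{1}{6} = \frac{7}{5} + \frac{1}{6} = \frac{47}{30} \approx 1.5667$)
$d{\left(T \right)} = \frac{437}{10} + \frac{437 T}{30}$ ($d{\left(T \right)} = \left(13 + \frac{47}{30}\right) \left(3 + T\right) = \frac{437 \left(3 + T\right)}{30} = \frac{437}{10} + \frac{437 T}{30}$)
$\sqrt{\left(-217483 - -105357\right) + d{\left(506 \right)}} = \sqrt{\left(-217483 - -105357\right) + \left(\frac{437}{10} + \frac{437}{30} \cdot 506\right)} = \sqrt{\left(-217483 + 105357\right) + \left(\frac{437}{10} + \frac{110561}{15}\right)} = \sqrt{-112126 + \frac{222433}{30}} = \sqrt{- \frac{3141347}{30}} = \frac{i \sqrt{94240410}}{30}$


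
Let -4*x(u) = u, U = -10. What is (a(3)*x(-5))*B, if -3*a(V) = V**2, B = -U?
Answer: -75/2 ≈ -37.500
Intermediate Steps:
B = 10 (B = -1*(-10) = 10)
x(u) = -u/4
a(V) = -V**2/3
(a(3)*x(-5))*B = ((-1/3*3**2)*(-1/4*(-5)))*10 = (-1/3*9*(5/4))*10 = -3*5/4*10 = -15/4*10 = -75/2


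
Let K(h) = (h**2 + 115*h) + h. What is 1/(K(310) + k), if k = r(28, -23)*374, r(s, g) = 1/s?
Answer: 14/1849027 ≈ 7.5716e-6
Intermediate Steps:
k = 187/14 (k = 374/28 = (1/28)*374 = 187/14 ≈ 13.357)
K(h) = h**2 + 116*h
1/(K(310) + k) = 1/(310*(116 + 310) + 187/14) = 1/(310*426 + 187/14) = 1/(132060 + 187/14) = 1/(1849027/14) = 14/1849027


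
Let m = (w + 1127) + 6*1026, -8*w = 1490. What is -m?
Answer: -28387/4 ≈ -7096.8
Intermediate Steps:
w = -745/4 (w = -⅛*1490 = -745/4 ≈ -186.25)
m = 28387/4 (m = (-745/4 + 1127) + 6*1026 = 3763/4 + 6156 = 28387/4 ≈ 7096.8)
-m = -1*28387/4 = -28387/4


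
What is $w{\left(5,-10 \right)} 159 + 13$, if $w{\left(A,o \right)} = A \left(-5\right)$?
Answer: $-3962$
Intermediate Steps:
$w{\left(A,o \right)} = - 5 A$
$w{\left(5,-10 \right)} 159 + 13 = \left(-5\right) 5 \cdot 159 + 13 = \left(-25\right) 159 + 13 = -3975 + 13 = -3962$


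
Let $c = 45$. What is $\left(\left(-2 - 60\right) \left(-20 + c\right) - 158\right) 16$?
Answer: $-27328$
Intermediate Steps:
$\left(\left(-2 - 60\right) \left(-20 + c\right) - 158\right) 16 = \left(\left(-2 - 60\right) \left(-20 + 45\right) - 158\right) 16 = \left(\left(-62\right) 25 - 158\right) 16 = \left(-1550 - 158\right) 16 = \left(-1708\right) 16 = -27328$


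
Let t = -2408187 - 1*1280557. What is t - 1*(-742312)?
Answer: -2946432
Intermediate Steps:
t = -3688744 (t = -2408187 - 1280557 = -3688744)
t - 1*(-742312) = -3688744 - 1*(-742312) = -3688744 + 742312 = -2946432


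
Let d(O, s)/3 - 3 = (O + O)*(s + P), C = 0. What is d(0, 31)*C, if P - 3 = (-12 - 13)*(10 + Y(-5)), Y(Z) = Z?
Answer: 0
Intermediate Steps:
P = -122 (P = 3 + (-12 - 13)*(10 - 5) = 3 - 25*5 = 3 - 125 = -122)
d(O, s) = 9 + 6*O*(-122 + s) (d(O, s) = 9 + 3*((O + O)*(s - 122)) = 9 + 3*((2*O)*(-122 + s)) = 9 + 3*(2*O*(-122 + s)) = 9 + 6*O*(-122 + s))
d(0, 31)*C = (9 - 732*0 + 6*0*31)*0 = (9 + 0 + 0)*0 = 9*0 = 0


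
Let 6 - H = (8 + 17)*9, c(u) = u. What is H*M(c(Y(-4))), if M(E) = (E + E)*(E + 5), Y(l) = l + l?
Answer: -10512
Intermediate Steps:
Y(l) = 2*l
M(E) = 2*E*(5 + E) (M(E) = (2*E)*(5 + E) = 2*E*(5 + E))
H = -219 (H = 6 - (8 + 17)*9 = 6 - 25*9 = 6 - 1*225 = 6 - 225 = -219)
H*M(c(Y(-4))) = -438*2*(-4)*(5 + 2*(-4)) = -438*(-8)*(5 - 8) = -438*(-8)*(-3) = -219*48 = -10512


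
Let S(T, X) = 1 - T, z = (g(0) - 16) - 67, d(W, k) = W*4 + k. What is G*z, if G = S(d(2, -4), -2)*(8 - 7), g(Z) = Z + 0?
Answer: 249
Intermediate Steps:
g(Z) = Z
d(W, k) = k + 4*W (d(W, k) = 4*W + k = k + 4*W)
z = -83 (z = (0 - 16) - 67 = -16 - 67 = -83)
G = -3 (G = (1 - (-4 + 4*2))*(8 - 7) = (1 - (-4 + 8))*1 = (1 - 1*4)*1 = (1 - 4)*1 = -3*1 = -3)
G*z = -3*(-83) = 249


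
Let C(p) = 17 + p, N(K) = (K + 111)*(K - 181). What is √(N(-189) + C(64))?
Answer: √28941 ≈ 170.12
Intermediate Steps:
N(K) = (-181 + K)*(111 + K) (N(K) = (111 + K)*(-181 + K) = (-181 + K)*(111 + K))
√(N(-189) + C(64)) = √((-20091 + (-189)² - 70*(-189)) + (17 + 64)) = √((-20091 + 35721 + 13230) + 81) = √(28860 + 81) = √28941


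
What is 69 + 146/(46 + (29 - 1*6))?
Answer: 4907/69 ≈ 71.116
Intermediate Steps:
69 + 146/(46 + (29 - 1*6)) = 69 + 146/(46 + (29 - 6)) = 69 + 146/(46 + 23) = 69 + 146/69 = 4907/69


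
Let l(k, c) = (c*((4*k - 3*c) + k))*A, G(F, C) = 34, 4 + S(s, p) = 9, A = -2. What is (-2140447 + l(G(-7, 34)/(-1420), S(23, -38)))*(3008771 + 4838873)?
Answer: -1192535845579288/71 ≈ -1.6796e+13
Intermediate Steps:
S(s, p) = 5 (S(s, p) = -4 + 9 = 5)
l(k, c) = -2*c*(-3*c + 5*k) (l(k, c) = (c*((4*k - 3*c) + k))*(-2) = (c*((-3*c + 4*k) + k))*(-2) = (c*(-3*c + 5*k))*(-2) = -2*c*(-3*c + 5*k))
(-2140447 + l(G(-7, 34)/(-1420), S(23, -38)))*(3008771 + 4838873) = (-2140447 + 2*5*(-170/(-1420) + 3*5))*(3008771 + 4838873) = (-2140447 + 2*5*(-170*(-1)/1420 + 15))*7847644 = (-2140447 + 2*5*(-5*(-17/710) + 15))*7847644 = (-2140447 + 2*5*(17/142 + 15))*7847644 = (-2140447 + 2*5*(2147/142))*7847644 = (-2140447 + 10735/71)*7847644 = -151961002/71*7847644 = -1192535845579288/71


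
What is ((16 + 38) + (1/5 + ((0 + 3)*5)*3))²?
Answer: 246016/25 ≈ 9840.6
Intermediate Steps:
((16 + 38) + (1/5 + ((0 + 3)*5)*3))² = (54 + (⅕ + (3*5)*3))² = (54 + (⅕ + 15*3))² = (54 + (⅕ + 45))² = (54 + 226/5)² = (496/5)² = 246016/25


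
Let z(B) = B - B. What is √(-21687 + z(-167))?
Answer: I*√21687 ≈ 147.27*I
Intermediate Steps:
z(B) = 0
√(-21687 + z(-167)) = √(-21687 + 0) = √(-21687) = I*√21687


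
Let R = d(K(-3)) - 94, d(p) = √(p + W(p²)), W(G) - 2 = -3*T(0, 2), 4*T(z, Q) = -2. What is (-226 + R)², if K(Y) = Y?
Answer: (640 - √2)²/4 ≈ 1.0195e+5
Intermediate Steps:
T(z, Q) = -½ (T(z, Q) = (¼)*(-2) = -½)
W(G) = 7/2 (W(G) = 2 - 3*(-½) = 2 + 3/2 = 7/2)
d(p) = √(7/2 + p) (d(p) = √(p + 7/2) = √(7/2 + p))
R = -94 + √2/2 (R = √(14 + 4*(-3))/2 - 94 = √(14 - 12)/2 - 94 = √2/2 - 94 = -94 + √2/2 ≈ -93.293)
(-226 + R)² = (-226 + (-94 + √2/2))² = (-320 + √2/2)²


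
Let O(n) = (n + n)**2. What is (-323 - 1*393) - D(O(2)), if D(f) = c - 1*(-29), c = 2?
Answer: -747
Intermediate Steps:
O(n) = 4*n**2 (O(n) = (2*n)**2 = 4*n**2)
D(f) = 31 (D(f) = 2 - 1*(-29) = 2 + 29 = 31)
(-323 - 1*393) - D(O(2)) = (-323 - 1*393) - 1*31 = (-323 - 393) - 31 = -716 - 31 = -747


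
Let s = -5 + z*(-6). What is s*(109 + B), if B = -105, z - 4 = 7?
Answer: -284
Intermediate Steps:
z = 11 (z = 4 + 7 = 11)
s = -71 (s = -5 + 11*(-6) = -5 - 66 = -71)
s*(109 + B) = -71*(109 - 105) = -71*4 = -284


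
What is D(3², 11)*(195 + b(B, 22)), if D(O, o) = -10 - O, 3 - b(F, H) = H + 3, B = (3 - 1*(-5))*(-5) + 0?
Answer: -3287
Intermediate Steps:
B = -40 (B = (3 + 5)*(-5) + 0 = 8*(-5) + 0 = -40 + 0 = -40)
b(F, H) = -H (b(F, H) = 3 - (H + 3) = 3 - (3 + H) = 3 + (-3 - H) = -H)
D(3², 11)*(195 + b(B, 22)) = (-10 - 1*3²)*(195 - 1*22) = (-10 - 1*9)*(195 - 22) = (-10 - 9)*173 = -19*173 = -3287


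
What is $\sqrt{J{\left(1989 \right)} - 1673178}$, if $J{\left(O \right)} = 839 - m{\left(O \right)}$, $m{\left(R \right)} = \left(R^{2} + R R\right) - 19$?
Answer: $i \sqrt{9584562} \approx 3095.9 i$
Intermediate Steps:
$m{\left(R \right)} = -19 + 2 R^{2}$ ($m{\left(R \right)} = \left(R^{2} + R^{2}\right) - 19 = 2 R^{2} - 19 = -19 + 2 R^{2}$)
$J{\left(O \right)} = 858 - 2 O^{2}$ ($J{\left(O \right)} = 839 - \left(-19 + 2 O^{2}\right) = 858 - 2 O^{2}$)
$\sqrt{J{\left(1989 \right)} - 1673178} = \sqrt{\left(858 - 2 \cdot 1989^{2}\right) - 1673178} = \sqrt{\left(858 - 7912242\right) - 1673178} = \sqrt{-7911384 - 1673178} = \sqrt{-9584562} = i \sqrt{9584562}$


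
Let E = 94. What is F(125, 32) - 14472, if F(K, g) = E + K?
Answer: -14253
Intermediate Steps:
F(K, g) = 94 + K
F(125, 32) - 14472 = (94 + 125) - 14472 = 219 - 14472 = -14253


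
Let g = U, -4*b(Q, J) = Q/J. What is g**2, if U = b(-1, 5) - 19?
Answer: 143641/400 ≈ 359.10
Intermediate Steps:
b(Q, J) = -Q/(4*J)
U = -379/20 (U = -1/4*(-1)/5 - 19 = -1/4*(-1)*1/5 - 19 = 1/20 - 19 = -379/20 ≈ -18.950)
g = -379/20 ≈ -18.950
g**2 = (-379/20)**2 = 143641/400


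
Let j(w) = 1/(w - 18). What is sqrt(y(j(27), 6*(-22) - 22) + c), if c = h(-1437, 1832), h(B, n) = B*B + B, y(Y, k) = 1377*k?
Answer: sqrt(1851474) ≈ 1360.7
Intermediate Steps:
j(w) = 1/(-18 + w)
h(B, n) = B + B**2 (h(B, n) = B**2 + B = B + B**2)
c = 2063532 (c = -1437*(1 - 1437) = -1437*(-1436) = 2063532)
sqrt(y(j(27), 6*(-22) - 22) + c) = sqrt(1377*(6*(-22) - 22) + 2063532) = sqrt(1377*(-132 - 22) + 2063532) = sqrt(1377*(-154) + 2063532) = sqrt(-212058 + 2063532) = sqrt(1851474)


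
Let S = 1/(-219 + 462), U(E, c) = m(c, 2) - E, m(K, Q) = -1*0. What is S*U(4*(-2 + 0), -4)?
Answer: 8/243 ≈ 0.032922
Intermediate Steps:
m(K, Q) = 0
U(E, c) = -E (U(E, c) = 0 - E = -E)
S = 1/243 ≈ 0.0041152
S*U(4*(-2 + 0), -4) = (-4*(-2 + 0))/243 = (-4*(-2))/243 = (-1*(-8))/243 = (1/243)*8 = 8/243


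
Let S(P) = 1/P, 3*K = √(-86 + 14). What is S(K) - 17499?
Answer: -17499 - I*√2/4 ≈ -17499.0 - 0.35355*I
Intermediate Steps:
K = 2*I*√2 (K = √(-86 + 14)/3 = √(-72)/3 = (6*I*√2)/3 = 2*I*√2 ≈ 2.8284*I)
S(K) - 17499 = 1/(2*I*√2) - 17499 = -I*√2/4 - 17499 = -17499 - I*√2/4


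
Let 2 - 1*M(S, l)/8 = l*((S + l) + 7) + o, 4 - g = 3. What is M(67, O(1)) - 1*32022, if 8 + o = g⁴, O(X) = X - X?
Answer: -31950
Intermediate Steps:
O(X) = 0
g = 1 (g = 4 - 1*3 = 4 - 3 = 1)
o = -7 (o = -8 + 1⁴ = -8 + 1 = -7)
M(S, l) = 72 - 8*l*(7 + S + l) (M(S, l) = 16 - 8*(l*((S + l) + 7) - 7) = 16 - 8*(l*(7 + S + l) - 7) = 16 - 8*(-7 + l*(7 + S + l)) = 16 + (56 - 8*l*(7 + S + l)) = 72 - 8*l*(7 + S + l))
M(67, O(1)) - 1*32022 = (72 - 56*0 - 8*0² - 8*67*0) - 1*32022 = (72 + 0 - 8*0 + 0) - 32022 = (72 + 0 + 0 + 0) - 32022 = 72 - 32022 = -31950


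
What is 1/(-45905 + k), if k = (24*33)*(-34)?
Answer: -1/72833 ≈ -1.3730e-5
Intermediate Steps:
k = -26928 (k = 792*(-34) = -26928)
1/(-45905 + k) = 1/(-45905 - 26928) = 1/(-72833) = -1/72833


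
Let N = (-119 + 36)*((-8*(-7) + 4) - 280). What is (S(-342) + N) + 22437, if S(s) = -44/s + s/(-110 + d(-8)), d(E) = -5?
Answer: 800367517/19665 ≈ 40700.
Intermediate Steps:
N = 18260 (N = -83*((56 + 4) - 280) = -83*(60 - 280) = -83*(-220) = 18260)
S(s) = -44/s - s/115 (S(s) = -44/s + s/(-110 - 5) = -44/s + s/(-115) = -44/s + s*(-1/115) = -44/s - s/115)
(S(-342) + N) + 22437 = ((-44/(-342) - 1/115*(-342)) + 18260) + 22437 = ((-44*(-1/342) + 342/115) + 18260) + 22437 = ((22/171 + 342/115) + 18260) + 22437 = (61012/19665 + 18260) + 22437 = 359143912/19665 + 22437 = 800367517/19665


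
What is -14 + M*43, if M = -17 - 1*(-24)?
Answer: 287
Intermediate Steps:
M = 7 (M = -17 + 24 = 7)
-14 + M*43 = -14 + 7*43 = -14 + 301 = 287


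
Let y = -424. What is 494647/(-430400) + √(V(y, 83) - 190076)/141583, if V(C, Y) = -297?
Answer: -494647/430400 + I*√190373/141583 ≈ -1.1493 + 0.0030817*I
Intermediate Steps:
494647/(-430400) + √(V(y, 83) - 190076)/141583 = 494647/(-430400) + √(-297 - 190076)/141583 = 494647*(-1/430400) + √(-190373)*(1/141583) = -494647/430400 + (I*√190373)*(1/141583) = -494647/430400 + I*√190373/141583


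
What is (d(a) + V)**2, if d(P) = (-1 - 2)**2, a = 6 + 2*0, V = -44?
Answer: 1225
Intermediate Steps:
a = 6 (a = 6 + 0 = 6)
d(P) = 9 (d(P) = (-3)**2 = 9)
(d(a) + V)**2 = (9 - 44)**2 = (-35)**2 = 1225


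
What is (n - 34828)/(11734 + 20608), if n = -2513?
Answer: -37341/32342 ≈ -1.1546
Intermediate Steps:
(n - 34828)/(11734 + 20608) = (-2513 - 34828)/(11734 + 20608) = -37341/32342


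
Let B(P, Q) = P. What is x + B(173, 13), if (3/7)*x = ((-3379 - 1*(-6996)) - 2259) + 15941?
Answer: 121612/3 ≈ 40537.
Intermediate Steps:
x = 121093/3 (x = 7*(((-3379 - 1*(-6996)) - 2259) + 15941)/3 = 7*(((-3379 + 6996) - 2259) + 15941)/3 = 7*((3617 - 2259) + 15941)/3 = 7*(1358 + 15941)/3 = (7/3)*17299 = 121093/3 ≈ 40364.)
x + B(173, 13) = 121093/3 + 173 = 121612/3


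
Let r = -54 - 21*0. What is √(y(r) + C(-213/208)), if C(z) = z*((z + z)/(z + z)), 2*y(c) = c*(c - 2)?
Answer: √4085679/52 ≈ 38.871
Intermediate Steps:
r = -54 (r = -54 - 1*0 = -54 + 0 = -54)
y(c) = c*(-2 + c)/2 (y(c) = (c*(c - 2))/2 = (c*(-2 + c))/2 = c*(-2 + c)/2)
C(z) = z (C(z) = z*((2*z)/((2*z))) = z*((2*z)*(1/(2*z))) = z*1 = z)
√(y(r) + C(-213/208)) = √((½)*(-54)*(-2 - 54) - 213/208) = √((½)*(-54)*(-56) - 213*1/208) = √(1512 - 213/208) = √(314283/208) = √4085679/52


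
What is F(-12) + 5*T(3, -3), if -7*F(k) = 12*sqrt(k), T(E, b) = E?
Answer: 15 - 24*I*sqrt(3)/7 ≈ 15.0 - 5.9385*I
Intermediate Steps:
F(k) = -12*sqrt(k)/7
F(-12) + 5*T(3, -3) = -24*I*sqrt(3)/7 + 5*3 = -24*I*sqrt(3)/7 + 15 = 15 - 24*I*sqrt(3)/7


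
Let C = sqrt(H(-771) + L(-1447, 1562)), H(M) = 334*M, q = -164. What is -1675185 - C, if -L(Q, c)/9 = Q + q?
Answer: -1675185 - I*sqrt(243015) ≈ -1.6752e+6 - 492.97*I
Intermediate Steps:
L(Q, c) = 1476 - 9*Q (L(Q, c) = -9*(Q - 164) = -9*(-164 + Q) = 1476 - 9*Q)
C = I*sqrt(243015) (C = sqrt(334*(-771) + (1476 - 9*(-1447))) = sqrt(-257514 + (1476 + 13023)) = sqrt(-257514 + 14499) = sqrt(-243015) = I*sqrt(243015) ≈ 492.97*I)
-1675185 - C = -1675185 - I*sqrt(243015)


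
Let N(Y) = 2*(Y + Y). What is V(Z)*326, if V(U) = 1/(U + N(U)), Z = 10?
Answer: 163/25 ≈ 6.5200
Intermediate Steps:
N(Y) = 4*Y (N(Y) = 2*(2*Y) = 4*Y)
V(U) = 1/(5*U) (V(U) = 1/(U + 4*U) = 1/(5*U))
V(Z)*326 = ((⅕)/10)*326 = ((⅕)*(⅒))*326 = (1/50)*326 = 163/25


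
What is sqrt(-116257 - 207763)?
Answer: 2*I*sqrt(81005) ≈ 569.23*I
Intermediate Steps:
sqrt(-116257 - 207763) = sqrt(-324020) = 2*I*sqrt(81005)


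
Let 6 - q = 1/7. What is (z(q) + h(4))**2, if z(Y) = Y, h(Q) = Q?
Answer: 4761/49 ≈ 97.163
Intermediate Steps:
q = 41/7 (q = 6 - 1/7 = 41/7 ≈ 5.8571)
(z(q) + h(4))**2 = (41/7 + 4)**2 = (69/7)**2 = 4761/49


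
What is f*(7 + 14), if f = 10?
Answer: 210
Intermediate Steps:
f*(7 + 14) = 10*(7 + 14) = 10*21 = 210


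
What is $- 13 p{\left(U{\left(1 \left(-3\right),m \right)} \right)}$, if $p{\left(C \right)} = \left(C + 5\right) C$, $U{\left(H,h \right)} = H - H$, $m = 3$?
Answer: $0$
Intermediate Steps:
$U{\left(H,h \right)} = 0$
$p{\left(C \right)} = C \left(5 + C\right)$ ($p{\left(C \right)} = \left(5 + C\right) C = C \left(5 + C\right)$)
$- 13 p{\left(U{\left(1 \left(-3\right),m \right)} \right)} = - 13 \cdot 0 \left(5 + 0\right) = - 13 \cdot 0 \cdot 5 = \left(-13\right) 0 = 0$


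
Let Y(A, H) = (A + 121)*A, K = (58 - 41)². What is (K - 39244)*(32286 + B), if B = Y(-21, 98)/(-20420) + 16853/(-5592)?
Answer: -2393370551860015/1903144 ≈ -1.2576e+9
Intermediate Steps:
K = 289 (K = 17² = 289)
Y(A, H) = A*(121 + A) (Y(A, H) = (121 + A)*A = A*(121 + A))
B = -16619753/5709432 (B = -21*(121 - 21)/(-20420) + 16853/(-5592) = -21*100*(-1/20420) + 16853*(-1/5592) = -2100*(-1/20420) - 16853/5592 = 105/1021 - 16853/5592 = -16619753/5709432 ≈ -2.9109)
(K - 39244)*(32286 + B) = (289 - 39244)*(32286 - 16619753/5709432) = -38955*184318101799/5709432 = -2393370551860015/1903144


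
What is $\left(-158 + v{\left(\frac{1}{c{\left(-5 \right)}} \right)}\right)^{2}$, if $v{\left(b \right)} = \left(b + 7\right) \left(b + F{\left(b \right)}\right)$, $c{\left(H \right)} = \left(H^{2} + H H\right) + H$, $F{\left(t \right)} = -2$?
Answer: $\frac{121155509476}{4100625} \approx 29546.0$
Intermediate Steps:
$c{\left(H \right)} = H + 2 H^{2}$ ($c{\left(H \right)} = \left(H^{2} + H^{2}\right) + H = 2 H^{2} + H = H + 2 H^{2}$)
$v{\left(b \right)} = \left(-2 + b\right) \left(7 + b\right)$ ($v{\left(b \right)} = \left(b + 7\right) \left(b - 2\right) = \left(7 + b\right) \left(-2 + b\right) = \left(-2 + b\right) \left(7 + b\right)$)
$\left(-158 + v{\left(\frac{1}{c{\left(-5 \right)}} \right)}\right)^{2} = \left(-158 + \left(-14 + \left(\frac{1}{\left(-5\right) \left(1 + 2 \left(-5\right)\right)}\right)^{2} + \frac{5}{\left(-5\right) \left(1 + 2 \left(-5\right)\right)}\right)\right)^{2} = \left(-158 + \left(-14 + \left(\frac{1}{\left(-5\right) \left(1 - 10\right)}\right)^{2} + \frac{5}{\left(-5\right) \left(1 - 10\right)}\right)\right)^{2} = \left(-158 + \left(-14 + \left(\frac{1}{\left(-5\right) \left(-9\right)}\right)^{2} + \frac{5}{\left(-5\right) \left(-9\right)}\right)\right)^{2} = \left(-158 + \left(-14 + \left(\frac{1}{45}\right)^{2} + \frac{5}{45}\right)\right)^{2} = \left(-158 + \left(-14 + \left(\frac{1}{45}\right)^{2} + 5 \cdot \frac{1}{45}\right)\right)^{2} = \left(-158 + \left(-14 + \frac{1}{2025} + \frac{1}{9}\right)\right)^{2} = \left(-158 - \frac{28124}{2025}\right)^{2} = \left(- \frac{348074}{2025}\right)^{2} = \frac{121155509476}{4100625}$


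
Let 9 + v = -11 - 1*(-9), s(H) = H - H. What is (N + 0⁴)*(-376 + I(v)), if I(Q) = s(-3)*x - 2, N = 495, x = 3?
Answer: -187110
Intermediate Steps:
s(H) = 0
v = -11 (v = -9 + (-11 - 1*(-9)) = -9 + (-11 + 9) = -9 - 2 = -11)
I(Q) = -2 (I(Q) = 0*3 - 2 = 0 - 2 = -2)
(N + 0⁴)*(-376 + I(v)) = (495 + 0⁴)*(-376 - 2) = (495 + 0)*(-378) = 495*(-378) = -187110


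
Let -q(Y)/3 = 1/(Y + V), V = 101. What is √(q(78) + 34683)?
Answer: 3*√123475274/179 ≈ 186.23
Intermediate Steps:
q(Y) = -3/(101 + Y) (q(Y) = -3/(Y + 101) = -3/(101 + Y))
√(q(78) + 34683) = √(-3/(101 + 78) + 34683) = √(-3/179 + 34683) = √(6208254/179) = 3*√123475274/179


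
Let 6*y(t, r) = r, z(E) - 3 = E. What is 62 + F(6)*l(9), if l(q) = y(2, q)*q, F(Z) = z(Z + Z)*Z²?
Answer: 7352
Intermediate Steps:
z(E) = 3 + E
y(t, r) = r/6
F(Z) = Z²*(3 + 2*Z) (F(Z) = (3 + (Z + Z))*Z² = (3 + 2*Z)*Z² = Z²*(3 + 2*Z))
l(q) = q²/6 (l(q) = (q/6)*q = q²/6)
62 + F(6)*l(9) = 62 + (6²*(3 + 2*6))*((⅙)*9²) = 62 + (36*(3 + 12))*((⅙)*81) = 62 + (36*15)*(27/2) = 62 + 540*(27/2) = 62 + 7290 = 7352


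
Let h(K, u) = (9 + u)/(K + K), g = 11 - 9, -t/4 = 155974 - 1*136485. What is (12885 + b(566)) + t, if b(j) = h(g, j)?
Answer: -259709/4 ≈ -64927.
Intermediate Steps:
t = -77956 (t = -4*(155974 - 1*136485) = -4*(155974 - 136485) = -4*19489 = -77956)
g = 2
h(K, u) = (9 + u)/(2*K) (h(K, u) = (9 + u)/((2*K)) = (9 + u)*(1/(2*K)) = (9 + u)/(2*K))
b(j) = 9/4 + j/4 (b(j) = (1/2)*(9 + j)/2 = (1/2)*(1/2)*(9 + j) = 9/4 + j/4)
(12885 + b(566)) + t = (12885 + (9/4 + (1/4)*566)) - 77956 = (12885 + (9/4 + 283/2)) - 77956 = (12885 + 575/4) - 77956 = 52115/4 - 77956 = -259709/4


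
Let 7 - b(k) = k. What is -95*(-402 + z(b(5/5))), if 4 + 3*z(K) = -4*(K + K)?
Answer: 119510/3 ≈ 39837.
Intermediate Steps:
b(k) = 7 - k
z(K) = -4/3 - 8*K/3 (z(K) = -4/3 + (-4*(K + K))/3 = -4/3 + (-8*K)/3 = -4/3 - 8*K/3)
-95*(-402 + z(b(5/5))) = -95*(-402 + (-4/3 - 8*(7 - 5/5)/3)) = -95*(-402 + (-4/3 - 8*(7 - 1*1)/3)) = -95*(-402 + (-4/3 - 8*(7 - 1)/3)) = -95*(-402 + (-4/3 - 8/3*6)) = -95*(-402 + (-4/3 - 16)) = -95*(-402 - 52/3) = -95*(-1258/3) = 119510/3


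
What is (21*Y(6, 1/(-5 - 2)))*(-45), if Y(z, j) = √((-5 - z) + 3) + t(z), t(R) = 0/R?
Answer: -1890*I*√2 ≈ -2672.9*I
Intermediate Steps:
t(R) = 0
Y(z, j) = √(-2 - z) (Y(z, j) = √((-5 - z) + 3) + 0 = √(-2 - z) + 0 = √(-2 - z))
(21*Y(6, 1/(-5 - 2)))*(-45) = (21*√(-2 - 1*6))*(-45) = (21*√(-2 - 6))*(-45) = (21*√(-8))*(-45) = (21*(2*I*√2))*(-45) = (42*I*√2)*(-45) = -1890*I*√2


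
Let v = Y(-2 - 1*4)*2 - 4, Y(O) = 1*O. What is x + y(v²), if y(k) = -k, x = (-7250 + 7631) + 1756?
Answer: 1881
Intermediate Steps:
Y(O) = O
v = -16 (v = (-2 - 1*4)*2 - 4 = (-2 - 4)*2 - 4 = -6*2 - 4 = -12 - 4 = -16)
x = 2137 (x = 381 + 1756 = 2137)
x + y(v²) = 2137 - 1*(-16)² = 2137 - 1*256 = 2137 - 256 = 1881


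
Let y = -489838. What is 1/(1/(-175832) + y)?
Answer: -175832/86129195217 ≈ -2.0415e-6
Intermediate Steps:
1/(1/(-175832) + y) = 1/(1/(-175832) - 489838) = 1/(-1/175832 - 489838) = 1/(-86129195217/175832) = -175832/86129195217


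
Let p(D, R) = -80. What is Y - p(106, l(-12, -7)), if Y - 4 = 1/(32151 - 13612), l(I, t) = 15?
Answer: 1557277/18539 ≈ 84.000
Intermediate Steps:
Y = 74157/18539 (Y = 4 + 1/(32151 - 13612) = 4 + 1/18539 = 74157/18539 ≈ 4.0001)
Y - p(106, l(-12, -7)) = 74157/18539 - 1*(-80) = 74157/18539 + 80 = 1557277/18539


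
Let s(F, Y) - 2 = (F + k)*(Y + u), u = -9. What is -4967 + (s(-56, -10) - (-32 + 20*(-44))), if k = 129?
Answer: -5440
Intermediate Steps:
s(F, Y) = 2 + (-9 + Y)*(129 + F) (s(F, Y) = 2 + (F + 129)*(Y - 9) = 2 + (129 + F)*(-9 + Y) = 2 + (-9 + Y)*(129 + F))
-4967 + (s(-56, -10) - (-32 + 20*(-44))) = -4967 + ((-1159 - 9*(-56) + 129*(-10) - 56*(-10)) - (-32 + 20*(-44))) = -4967 + ((-1159 + 504 - 1290 + 560) - (-32 - 880)) = -4967 + (-1385 - 1*(-912)) = -4967 + (-1385 + 912) = -4967 - 473 = -5440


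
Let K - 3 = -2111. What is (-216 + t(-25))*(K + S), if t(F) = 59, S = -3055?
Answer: 810591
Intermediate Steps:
K = -2108 (K = 3 - 2111 = -2108)
(-216 + t(-25))*(K + S) = (-216 + 59)*(-2108 - 3055) = -157*(-5163) = 810591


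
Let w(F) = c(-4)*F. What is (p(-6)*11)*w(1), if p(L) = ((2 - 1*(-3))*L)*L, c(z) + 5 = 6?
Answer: 1980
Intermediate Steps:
c(z) = 1 (c(z) = -5 + 6 = 1)
w(F) = F (w(F) = 1*F = F)
p(L) = 5*L² (p(L) = ((2 + 3)*L)*L = (5*L)*L = 5*L²)
(p(-6)*11)*w(1) = ((5*(-6)²)*11)*1 = ((5*36)*11)*1 = (180*11)*1 = 1980*1 = 1980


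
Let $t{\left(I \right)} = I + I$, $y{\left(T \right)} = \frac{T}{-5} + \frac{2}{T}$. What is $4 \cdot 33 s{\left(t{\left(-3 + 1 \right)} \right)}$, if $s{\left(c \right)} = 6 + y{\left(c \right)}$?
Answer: $\frac{4158}{5} \approx 831.6$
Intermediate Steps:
$y{\left(T \right)} = \frac{2}{T} - \frac{T}{5}$ ($y{\left(T \right)} = T \left(- \frac{1}{5}\right) + \frac{2}{T} = - \frac{T}{5} + \frac{2}{T} = \frac{2}{T} - \frac{T}{5}$)
$t{\left(I \right)} = 2 I$
$s{\left(c \right)} = 6 + \frac{2}{c} - \frac{c}{5}$ ($s{\left(c \right)} = 6 - \left(- \frac{2}{c} + \frac{c}{5}\right) = 6 + \frac{2}{c} - \frac{c}{5}$)
$4 \cdot 33 s{\left(t{\left(-3 + 1 \right)} \right)} = 4 \cdot 33 \left(6 + \frac{2}{2 \left(-3 + 1\right)} - \frac{2 \left(-3 + 1\right)}{5}\right) = 132 \left(6 + \frac{2}{2 \left(-2\right)} - \frac{2 \left(-2\right)}{5}\right) = 132 \left(6 + \frac{2}{-4} - - \frac{4}{5}\right) = 132 \left(6 + 2 \left(- \frac{1}{4}\right) + \frac{4}{5}\right) = 132 \left(6 - \frac{1}{2} + \frac{4}{5}\right) = 132 \cdot \frac{63}{10} = \frac{4158}{5}$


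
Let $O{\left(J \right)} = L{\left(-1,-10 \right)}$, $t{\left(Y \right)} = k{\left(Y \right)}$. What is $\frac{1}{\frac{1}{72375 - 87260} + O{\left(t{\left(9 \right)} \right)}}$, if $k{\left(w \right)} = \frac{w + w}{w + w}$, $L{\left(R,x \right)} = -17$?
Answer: $- \frac{14885}{253046} \approx -0.058823$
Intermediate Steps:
$k{\left(w \right)} = 1$ ($k{\left(w \right)} = \frac{2 w}{2 w} = 2 w \frac{1}{2 w} = 1$)
$t{\left(Y \right)} = 1$
$O{\left(J \right)} = -17$
$\frac{1}{\frac{1}{72375 - 87260} + O{\left(t{\left(9 \right)} \right)}} = \frac{1}{\frac{1}{72375 - 87260} - 17} = \frac{1}{\frac{1}{-14885} - 17} = \frac{1}{- \frac{1}{14885} - 17} = \frac{1}{- \frac{253046}{14885}} = - \frac{14885}{253046}$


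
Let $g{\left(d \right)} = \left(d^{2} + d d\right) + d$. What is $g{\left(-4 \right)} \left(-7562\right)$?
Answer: $-211736$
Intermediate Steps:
$g{\left(d \right)} = d + 2 d^{2}$ ($g{\left(d \right)} = \left(d^{2} + d^{2}\right) + d = 2 d^{2} + d = d + 2 d^{2}$)
$g{\left(-4 \right)} \left(-7562\right) = - 4 \left(1 + 2 \left(-4\right)\right) \left(-7562\right) = - 4 \left(1 - 8\right) \left(-7562\right) = \left(-4\right) \left(-7\right) \left(-7562\right) = 28 \left(-7562\right) = -211736$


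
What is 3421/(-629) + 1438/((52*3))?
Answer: 185413/49062 ≈ 3.7792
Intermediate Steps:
3421/(-629) + 1438/((52*3)) = 3421*(-1/629) + 1438/156 = -3421/629 + 1438*(1/156) = -3421/629 + 719/78 = 185413/49062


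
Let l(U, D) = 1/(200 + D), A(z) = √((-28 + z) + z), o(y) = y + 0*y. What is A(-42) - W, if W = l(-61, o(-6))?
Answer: -1/194 + 4*I*√7 ≈ -0.0051546 + 10.583*I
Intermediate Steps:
o(y) = y (o(y) = y + 0 = y)
A(z) = √(-28 + 2*z)
W = 1/194 (W = 1/(200 - 6) = 1/194 ≈ 0.0051546)
A(-42) - W = √(-28 + 2*(-42)) - 1*1/194 = √(-28 - 84) - 1/194 = √(-112) - 1/194 = 4*I*√7 - 1/194 = -1/194 + 4*I*√7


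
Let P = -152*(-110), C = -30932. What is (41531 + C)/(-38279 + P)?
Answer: -10599/21559 ≈ -0.49163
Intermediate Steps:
P = 16720
(41531 + C)/(-38279 + P) = (41531 - 30932)/(-38279 + 16720) = 10599/(-21559) = 10599*(-1/21559) = -10599/21559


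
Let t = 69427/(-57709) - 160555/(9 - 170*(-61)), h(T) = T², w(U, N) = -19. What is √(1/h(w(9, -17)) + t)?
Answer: I*√2158876967497281449567/11380272509 ≈ 4.0828*I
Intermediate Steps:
t = -9986051328/598961711 (t = 69427*(-1/57709) - 160555/(9 + 10370) = -69427/57709 - 160555/10379 = -9986051328/598961711 ≈ -16.672)
√(1/h(w(9, -17)) + t) = √(1/((-19)²) - 9986051328/598961711) = √(1/361 - 9986051328/598961711) = √(-3604365567697/216225177671) = I*√2158876967497281449567/11380272509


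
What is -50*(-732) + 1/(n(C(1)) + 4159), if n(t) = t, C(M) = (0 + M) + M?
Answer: 152292601/4161 ≈ 36600.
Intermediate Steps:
C(M) = 2*M (C(M) = M + M = 2*M)
-50*(-732) + 1/(n(C(1)) + 4159) = -50*(-732) + 1/(2*1 + 4159) = 36600 + 1/(2 + 4159) = 36600 + 1/4161 = 152292601/4161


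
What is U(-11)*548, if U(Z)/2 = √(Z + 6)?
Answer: 1096*I*√5 ≈ 2450.7*I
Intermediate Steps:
U(Z) = 2*√(6 + Z) (U(Z) = 2*√(Z + 6) = 2*√(6 + Z))
U(-11)*548 = (2*√(6 - 11))*548 = (2*√(-5))*548 = (2*(I*√5))*548 = (2*I*√5)*548 = 1096*I*√5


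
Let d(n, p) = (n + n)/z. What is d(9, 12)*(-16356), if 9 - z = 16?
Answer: 294408/7 ≈ 42058.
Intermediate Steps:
z = -7 (z = 9 - 1*16 = 9 - 16 = -7)
d(n, p) = -2*n/7 (d(n, p) = (n + n)/(-7) = (2*n)*(-⅐) = -2*n/7)
d(9, 12)*(-16356) = -2/7*9*(-16356) = -18/7*(-16356) = 294408/7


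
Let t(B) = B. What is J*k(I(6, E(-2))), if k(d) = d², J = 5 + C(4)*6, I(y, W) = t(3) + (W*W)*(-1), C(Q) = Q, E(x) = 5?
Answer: 14036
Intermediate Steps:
I(y, W) = 3 - W² (I(y, W) = 3 + (W*W)*(-1) = 3 + W²*(-1) = 3 - W²)
J = 29 (J = 5 + 4*6 = 5 + 24 = 29)
J*k(I(6, E(-2))) = 29*(3 - 1*5²)² = 29*(3 - 1*25)² = 29*(3 - 25)² = 29*(-22)² = 29*484 = 14036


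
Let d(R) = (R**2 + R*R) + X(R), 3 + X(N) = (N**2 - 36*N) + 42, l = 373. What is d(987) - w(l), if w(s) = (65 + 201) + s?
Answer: 2886375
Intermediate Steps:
X(N) = 39 + N**2 - 36*N (X(N) = -3 + ((N**2 - 36*N) + 42) = -3 + (42 + N**2 - 36*N) = 39 + N**2 - 36*N)
w(s) = 266 + s
d(R) = 39 - 36*R + 3*R**2 (d(R) = (R**2 + R*R) + (39 + R**2 - 36*R) = (R**2 + R**2) + (39 + R**2 - 36*R) = 2*R**2 + (39 + R**2 - 36*R) = 39 - 36*R + 3*R**2)
d(987) - w(l) = (39 - 36*987 + 3*987**2) - (266 + 373) = (39 - 35532 + 3*974169) - 1*639 = (39 - 35532 + 2922507) - 639 = 2887014 - 639 = 2886375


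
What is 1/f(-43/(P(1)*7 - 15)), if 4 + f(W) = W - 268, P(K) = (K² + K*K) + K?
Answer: -6/1675 ≈ -0.0035821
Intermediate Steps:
P(K) = K + 2*K² (P(K) = (K² + K²) + K = 2*K² + K = K + 2*K²)
f(W) = -272 + W (f(W) = -4 + (W - 268) = -4 + (-268 + W) = -272 + W)
1/f(-43/(P(1)*7 - 15)) = 1/(-272 - 43/((1*(1 + 2*1))*7 - 15)) = 1/(-272 - 43/((1*(1 + 2))*7 - 15)) = 1/(-272 - 43/((1*3)*7 - 15)) = 1/(-272 - 43/(3*7 - 15)) = 1/(-272 - 43/(21 - 15)) = 1/(-272 - 43/6) = 1/(-1675/6) = -6/1675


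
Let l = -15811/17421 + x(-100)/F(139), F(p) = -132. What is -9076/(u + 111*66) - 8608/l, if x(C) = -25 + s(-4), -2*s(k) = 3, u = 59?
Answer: 32482049759156/2667454615 ≈ 12177.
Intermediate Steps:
s(k) = -3/2 (s(k) = -½*3 = -3/2)
x(C) = -53/2 (x(C) = -25 - 3/2 = -53/2)
l = -361199/511016 (l = -15811/17421 - 53/2/(-132) = -15811*1/17421 - 53/2*(-1/132) = -15811/17421 + 53/264 = -361199/511016 ≈ -0.70683)
-9076/(u + 111*66) - 8608/l = -9076/(59 + 111*66) - 8608/(-361199/511016) = -9076/(59 + 7326) - 8608*(-511016/361199) = -9076/7385 + 4398825728/361199 = 32482049759156/2667454615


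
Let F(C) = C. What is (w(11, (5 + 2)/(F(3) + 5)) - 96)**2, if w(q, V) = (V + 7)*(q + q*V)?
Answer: 18071001/4096 ≈ 4411.9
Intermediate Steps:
w(q, V) = (7 + V)*(q + V*q)
(w(11, (5 + 2)/(F(3) + 5)) - 96)**2 = (11*(7 + ((5 + 2)/(3 + 5))**2 + 8*((5 + 2)/(3 + 5))) - 96)**2 = (11*(7 + (7/8)**2 + 8*(7/8)) - 96)**2 = (11*(7 + 49/64 + 7) - 96)**2 = (11*(945/64) - 96)**2 = (10395/64 - 96)**2 = (4251/64)**2 = 18071001/4096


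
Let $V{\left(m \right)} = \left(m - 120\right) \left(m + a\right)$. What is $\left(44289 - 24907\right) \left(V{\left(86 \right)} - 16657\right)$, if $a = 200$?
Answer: $-511316542$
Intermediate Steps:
$V{\left(m \right)} = \left(-120 + m\right) \left(200 + m\right)$ ($V{\left(m \right)} = \left(m - 120\right) \left(m + 200\right) = \left(-120 + m\right) \left(200 + m\right)$)
$\left(44289 - 24907\right) \left(V{\left(86 \right)} - 16657\right) = \left(44289 - 24907\right) \left(\left(-24000 + 86^{2} + 80 \cdot 86\right) - 16657\right) = 19382 \left(\left(-24000 + 7396 + 6880\right) - 16657\right) = 19382 \left(-9724 - 16657\right) = 19382 \left(-26381\right) = -511316542$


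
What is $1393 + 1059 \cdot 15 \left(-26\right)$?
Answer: $-411617$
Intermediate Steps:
$1393 + 1059 \cdot 15 \left(-26\right) = 1393 + 1059 \left(-390\right) = 1393 - 413010 = -411617$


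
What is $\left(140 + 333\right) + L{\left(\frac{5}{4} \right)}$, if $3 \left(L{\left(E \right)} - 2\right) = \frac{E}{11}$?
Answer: $\frac{62705}{132} \approx 475.04$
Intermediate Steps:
$L{\left(E \right)} = 2 + \frac{E}{33}$ ($L{\left(E \right)} = 2 + \frac{E \frac{1}{11}}{3} = 2 + \frac{\frac{1}{11} E}{3} = 2 + \frac{E}{33}$)
$\left(140 + 333\right) + L{\left(\frac{5}{4} \right)} = \left(140 + 333\right) + \left(2 + \frac{5 \cdot \frac{1}{4}}{33}\right) = 473 + \left(2 + \frac{5 \cdot \frac{1}{4}}{33}\right) = 473 + \left(2 + \frac{1}{33} \cdot \frac{5}{4}\right) = 473 + \left(2 + \frac{5}{132}\right) = 473 + \frac{269}{132} = \frac{62705}{132}$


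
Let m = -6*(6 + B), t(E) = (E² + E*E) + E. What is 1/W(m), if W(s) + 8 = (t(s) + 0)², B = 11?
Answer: 1/428738428 ≈ 2.3324e-9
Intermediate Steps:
t(E) = E + 2*E² (t(E) = (E² + E²) + E = 2*E² + E = E + 2*E²)
m = -102 (m = -6*(6 + 11) = -6*17 = -102)
W(s) = -8 + s²*(1 + 2*s)² (W(s) = -8 + (s*(1 + 2*s) + 0)² = -8 + (s*(1 + 2*s))² = -8 + s²*(1 + 2*s)²)
1/W(m) = 1/(-8 + (-102)²*(1 + 2*(-102))²) = 1/(-8 + 10404*(1 - 204)²) = 1/(-8 + 10404*(-203)²) = 1/(-8 + 10404*41209) = 1/(-8 + 428738436) = 1/428738428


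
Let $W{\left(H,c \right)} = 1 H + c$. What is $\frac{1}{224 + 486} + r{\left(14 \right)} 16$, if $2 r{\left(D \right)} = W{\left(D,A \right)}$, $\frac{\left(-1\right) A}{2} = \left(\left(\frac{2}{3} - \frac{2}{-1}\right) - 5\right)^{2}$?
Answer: $\frac{159049}{6390} \approx 24.89$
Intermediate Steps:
$A = - \frac{98}{9}$ ($A = - 2 \left(\left(\frac{2}{3} - \frac{2}{-1}\right) - 5\right)^{2} = - 2 \left(\left(2 \cdot \frac{1}{3} - -2\right) - 5\right)^{2} = - 2 \left(\left(\frac{2}{3} + 2\right) - 5\right)^{2} = - 2 \left(\frac{8}{3} - 5\right)^{2} = - 2 \left(- \frac{7}{3}\right)^{2} = \left(-2\right) \frac{49}{9} = - \frac{98}{9} \approx -10.889$)
$W{\left(H,c \right)} = H + c$
$r{\left(D \right)} = - \frac{49}{9} + \frac{D}{2}$ ($r{\left(D \right)} = \frac{D - \frac{98}{9}}{2} = \frac{- \frac{98}{9} + D}{2} = - \frac{49}{9} + \frac{D}{2}$)
$\frac{1}{224 + 486} + r{\left(14 \right)} 16 = \frac{1}{224 + 486} + \left(- \frac{49}{9} + \frac{1}{2} \cdot 14\right) 16 = \frac{1}{710} + \left(- \frac{49}{9} + 7\right) 16 = \frac{1}{710} + \frac{14}{9} \cdot 16 = \frac{1}{710} + \frac{224}{9} = \frac{159049}{6390}$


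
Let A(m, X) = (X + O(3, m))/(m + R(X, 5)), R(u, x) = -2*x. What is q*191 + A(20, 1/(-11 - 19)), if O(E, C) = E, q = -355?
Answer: -20341411/300 ≈ -67805.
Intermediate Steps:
A(m, X) = (3 + X)/(-10 + m) (A(m, X) = (X + 3)/(m - 2*5) = (3 + X)/(m - 10) = (3 + X)/(-10 + m))
q*191 + A(20, 1/(-11 - 19)) = -355*191 + (3 + 1/(-11 - 19))/(-10 + 20) = -67805 + (3 + 1/(-30))/10 = -67805 + (3 - 1/30)/10 = -67805 + (1/10)*(89/30) = -67805 + 89/300 = -20341411/300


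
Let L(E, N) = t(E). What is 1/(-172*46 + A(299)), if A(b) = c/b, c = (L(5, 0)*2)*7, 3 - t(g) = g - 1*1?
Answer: -299/2365702 ≈ -0.00012639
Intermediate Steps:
t(g) = 4 - g (t(g) = 3 - (g - 1*1) = 3 - (g - 1) = 3 - (-1 + g) = 3 + (1 - g) = 4 - g)
L(E, N) = 4 - E
c = -14 (c = ((4 - 1*5)*2)*7 = ((4 - 5)*2)*7 = -1*2*7 = -2*7 = -14)
A(b) = -14/b
1/(-172*46 + A(299)) = 1/(-172*46 - 14/299) = 1/(-7912 - 14*1/299) = 1/(-7912 - 14/299) = 1/(-2365702/299) = -299/2365702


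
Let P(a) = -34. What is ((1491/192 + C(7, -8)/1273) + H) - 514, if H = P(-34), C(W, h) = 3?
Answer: -44013783/81472 ≈ -540.23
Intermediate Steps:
H = -34
((1491/192 + C(7, -8)/1273) + H) - 514 = ((1491/192 + 3/1273) - 34) - 514 = ((1491*(1/192) + 3*(1/1273)) - 34) - 514 = ((497/64 + 3/1273) - 34) - 514 = (632873/81472 - 34) - 514 = -2137175/81472 - 514 = -44013783/81472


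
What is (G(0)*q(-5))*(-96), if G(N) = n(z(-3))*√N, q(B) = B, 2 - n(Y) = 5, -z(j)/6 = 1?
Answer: 0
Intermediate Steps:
z(j) = -6 (z(j) = -6*1 = -6)
n(Y) = -3 (n(Y) = 2 - 1*5 = 2 - 5 = -3)
G(N) = -3*√N
(G(0)*q(-5))*(-96) = (-3*√0*(-5))*(-96) = (-3*0*(-5))*(-96) = (0*(-5))*(-96) = 0*(-96) = 0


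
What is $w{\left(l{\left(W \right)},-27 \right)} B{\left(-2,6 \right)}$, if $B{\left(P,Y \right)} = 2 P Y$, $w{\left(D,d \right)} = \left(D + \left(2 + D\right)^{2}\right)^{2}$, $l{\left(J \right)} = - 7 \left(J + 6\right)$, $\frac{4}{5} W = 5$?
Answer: $- \frac{36865162827}{32} \approx -1.152 \cdot 10^{9}$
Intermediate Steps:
$W = \frac{25}{4}$ ($W = \frac{5}{4} \cdot 5 = \frac{25}{4} \approx 6.25$)
$l{\left(J \right)} = -42 - 7 J$ ($l{\left(J \right)} = - 7 \left(6 + J\right) = -42 - 7 J$)
$B{\left(P,Y \right)} = 2 P Y$
$w{\left(l{\left(W \right)},-27 \right)} B{\left(-2,6 \right)} = \left(\left(-42 - \frac{175}{4}\right) + \left(2 - \frac{343}{4}\right)^{2}\right)^{2} \cdot 2 \left(-2\right) 6 = \left(\left(-42 - \frac{175}{4}\right) + \left(2 - \frac{343}{4}\right)^{2}\right)^{2} \left(-24\right) = \left(- \frac{343}{4} + \left(2 - \frac{343}{4}\right)^{2}\right)^{2} \left(-24\right) = \left(- \frac{343}{4} + \left(- \frac{335}{4}\right)^{2}\right)^{2} \left(-24\right) = \left(- \frac{343}{4} + \frac{112225}{16}\right)^{2} \left(-24\right) = \left(\frac{110853}{16}\right)^{2} \left(-24\right) = \frac{12288387609}{256} \left(-24\right) = - \frac{36865162827}{32}$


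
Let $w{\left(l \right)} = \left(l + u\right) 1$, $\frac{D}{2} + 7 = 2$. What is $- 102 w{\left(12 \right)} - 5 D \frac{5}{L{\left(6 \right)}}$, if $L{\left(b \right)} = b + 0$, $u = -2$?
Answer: $-42500$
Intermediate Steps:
$D = -10$ ($D = -14 + 2 \cdot 2 = -14 + 4 = -10$)
$L{\left(b \right)} = b$
$w{\left(l \right)} = -2 + l$ ($w{\left(l \right)} = \left(l - 2\right) 1 = \left(-2 + l\right) 1 = -2 + l$)
$- 102 w{\left(12 \right)} - 5 D \frac{5}{L{\left(6 \right)}} = - 102 \left(-2 + 12\right) \left(-5\right) \left(-10\right) \frac{5}{6} = \left(-102\right) 10 \cdot 50 \cdot 5 \cdot \frac{1}{6} = - 1020 \cdot 50 \cdot \frac{5}{6} = \left(-1020\right) \frac{125}{3} = -42500$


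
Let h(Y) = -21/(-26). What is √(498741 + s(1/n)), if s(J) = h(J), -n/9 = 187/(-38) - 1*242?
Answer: √337149462/26 ≈ 706.22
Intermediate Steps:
n = 84447/38 (n = -9*(187/(-38) - 1*242) = -9*(187*(-1/38) - 242) = -9*(-187/38 - 242) = -9*(-9383/38) = 84447/38 ≈ 2222.3)
h(Y) = 21/26 (h(Y) = -21*(-1/26) = 21/26)
s(J) = 21/26
√(498741 + s(1/n)) = √(498741 + 21/26) = √(12967287/26) = √337149462/26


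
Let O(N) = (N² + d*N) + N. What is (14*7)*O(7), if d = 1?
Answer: 6174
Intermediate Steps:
O(N) = N² + 2*N (O(N) = (N² + 1*N) + N = (N² + N) + N = (N + N²) + N = N² + 2*N)
(14*7)*O(7) = (14*7)*(7*(2 + 7)) = 98*(7*9) = 98*63 = 6174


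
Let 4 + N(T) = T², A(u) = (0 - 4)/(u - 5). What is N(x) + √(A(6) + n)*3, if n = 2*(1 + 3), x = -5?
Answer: 27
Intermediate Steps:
A(u) = -4/(-5 + u)
n = 8 (n = 2*4 = 8)
N(T) = -4 + T²
N(x) + √(A(6) + n)*3 = (-4 + (-5)²) + √(-4/(-5 + 6) + 8)*3 = (-4 + 25) + √(-4/1 + 8)*3 = 21 + √(-4*1 + 8)*3 = 21 + √(-4 + 8)*3 = 21 + √4*3 = 21 + 2*3 = 21 + 6 = 27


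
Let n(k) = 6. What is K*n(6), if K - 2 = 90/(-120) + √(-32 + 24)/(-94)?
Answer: 15/2 - 6*I*√2/47 ≈ 7.5 - 0.18054*I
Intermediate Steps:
K = 5/4 - I*√2/47 (K = 2 + (90/(-120) + √(-32 + 24)/(-94)) = 2 + (90*(-1/120) + √(-8)*(-1/94)) = 2 + (-¾ + (2*I*√2)*(-1/94)) = 2 + (-¾ - I*√2/47) = 5/4 - I*√2/47 ≈ 1.25 - 0.03009*I)
K*n(6) = (5/4 - I*√2/47)*6 = 15/2 - 6*I*√2/47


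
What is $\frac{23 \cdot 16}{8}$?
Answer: $46$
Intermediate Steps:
$\frac{23 \cdot 16}{8} = 368 \cdot \frac{1}{8} = 46$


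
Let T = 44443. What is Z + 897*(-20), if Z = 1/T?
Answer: -797307419/44443 ≈ -17940.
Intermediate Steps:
Z = 1/44443 ≈ 2.2501e-5
Z + 897*(-20) = 1/44443 + 897*(-20) = 1/44443 - 17940 = -797307419/44443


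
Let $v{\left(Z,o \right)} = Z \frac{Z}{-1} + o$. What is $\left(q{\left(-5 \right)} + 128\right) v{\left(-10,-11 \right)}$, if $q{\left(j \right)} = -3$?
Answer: $-13875$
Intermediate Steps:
$v{\left(Z,o \right)} = o - Z^{2}$ ($v{\left(Z,o \right)} = Z Z \left(-1\right) + o = Z \left(- Z\right) + o = - Z^{2} + o = o - Z^{2}$)
$\left(q{\left(-5 \right)} + 128\right) v{\left(-10,-11 \right)} = \left(-3 + 128\right) \left(-11 - \left(-10\right)^{2}\right) = 125 \left(-11 - 100\right) = 125 \left(-111\right) = -13875$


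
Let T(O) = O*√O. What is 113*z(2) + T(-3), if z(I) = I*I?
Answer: 452 - 3*I*√3 ≈ 452.0 - 5.1962*I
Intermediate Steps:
z(I) = I²
T(O) = O^(3/2)
113*z(2) + T(-3) = 113*2² + (-3)^(3/2) = 113*4 - 3*I*√3 = 452 - 3*I*√3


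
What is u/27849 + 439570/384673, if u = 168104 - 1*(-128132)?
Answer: 126195575758/10712758377 ≈ 11.780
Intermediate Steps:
u = 296236 (u = 168104 + 128132 = 296236)
u/27849 + 439570/384673 = 296236/27849 + 439570/384673 = 126195575758/10712758377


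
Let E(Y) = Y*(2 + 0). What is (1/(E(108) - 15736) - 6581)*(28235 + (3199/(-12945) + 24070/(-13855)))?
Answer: -17239640699702331681/92785272400 ≈ -1.8580e+8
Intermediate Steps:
E(Y) = 2*Y (E(Y) = Y*2 = 2*Y)
(1/(E(108) - 15736) - 6581)*(28235 + (3199/(-12945) + 24070/(-13855))) = (1/(2*108 - 15736) - 6581)*(28235 + (3199/(-12945) + 24070/(-13855))) = (1/(216 - 15736) - 6581)*(28235 + (3199*(-1/12945) + 24070*(-1/13855))) = (1/(-15520) - 6581)*(28235 + (-3199/12945 - 4814/2771)) = (-1/15520 - 6581)*(28235 - 71181659/35870595) = -102137121/15520*1012735068166/35870595 = -17239640699702331681/92785272400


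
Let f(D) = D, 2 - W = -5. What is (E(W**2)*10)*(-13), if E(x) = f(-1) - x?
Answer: 6500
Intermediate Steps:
W = 7 (W = 2 - 1*(-5) = 2 + 5 = 7)
E(x) = -1 - x
(E(W**2)*10)*(-13) = ((-1 - 1*7**2)*10)*(-13) = ((-1 - 1*49)*10)*(-13) = ((-1 - 49)*10)*(-13) = -50*10*(-13) = -500*(-13) = 6500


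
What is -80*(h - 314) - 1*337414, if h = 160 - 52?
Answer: -320934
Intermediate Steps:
h = 108
-80*(h - 314) - 1*337414 = -80*(108 - 314) - 1*337414 = -80*(-206) - 337414 = 16480 - 337414 = -320934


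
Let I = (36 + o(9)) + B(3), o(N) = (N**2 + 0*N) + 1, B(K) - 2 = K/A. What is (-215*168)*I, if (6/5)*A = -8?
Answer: -4318146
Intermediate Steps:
A = -20/3 (A = (5/6)*(-8) = -20/3 ≈ -6.6667)
B(K) = 2 - 3*K/20 (B(K) = 2 + K/(-20/3) = 2 + K*(-3/20) = 2 - 3*K/20)
o(N) = 1 + N**2 (o(N) = (N**2 + 0) + 1 = N**2 + 1 = 1 + N**2)
I = 2391/20 (I = (36 + (1 + 9**2)) + (2 - 3/20*3) = (36 + (1 + 81)) + (2 - 9/20) = (36 + 82) + 31/20 = 118 + 31/20 = 2391/20 ≈ 119.55)
(-215*168)*I = -215*168*(2391/20) = -36120*2391/20 = -4318146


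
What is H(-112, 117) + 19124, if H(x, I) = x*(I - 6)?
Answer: 6692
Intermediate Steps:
H(x, I) = x*(-6 + I)
H(-112, 117) + 19124 = -112*(-6 + 117) + 19124 = -112*111 + 19124 = -12432 + 19124 = 6692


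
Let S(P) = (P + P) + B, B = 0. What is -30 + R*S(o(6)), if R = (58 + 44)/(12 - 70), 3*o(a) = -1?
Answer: -836/29 ≈ -28.828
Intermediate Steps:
o(a) = -⅓ (o(a) = (⅓)*(-1) = -⅓)
R = -51/29 (R = 102/(-58) = 102*(-1/58) = -51/29 ≈ -1.7586)
S(P) = 2*P (S(P) = (P + P) + 0 = 2*P + 0 = 2*P)
-30 + R*S(o(6)) = -30 - 102*(-1)/(29*3) = -30 - 51/29*(-⅔) = -30 + 34/29 = -836/29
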